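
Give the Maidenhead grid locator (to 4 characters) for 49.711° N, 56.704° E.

LN89

Shift to the Maidenhead origin (180°W, 90°S): lon 236.70, lat 139.71.
Field: lon ⌊236.70/20⌋ = 11 → L; lat ⌊139.71/10⌋ = 13 → N.
Square: lon ⌊16.70/2⌋ = 8; lat ⌊9.71/1⌋ = 9.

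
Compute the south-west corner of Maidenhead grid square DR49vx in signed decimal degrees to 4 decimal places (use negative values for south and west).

89.9583, -110.2500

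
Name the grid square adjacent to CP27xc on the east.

CP37ac

Longitude subsquare x = 23; +1 → 24, wraps to 0 = a, carry into square.
Longitude square 2; +1 → 3.
The latitude characters are unchanged.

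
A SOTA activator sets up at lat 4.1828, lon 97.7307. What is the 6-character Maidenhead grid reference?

Offset from 180°W / 90°S: lon 277.7307°, lat 94.1828°.
Field (20°×10°, letters A–R): lon ⌊277.7307/20⌋ = 13 → N; lat ⌊94.1828/10⌋ = 9 → J.
Square (2°×1°, digits 0–9): lon ⌊17.7307/2⌋ = 8; lat ⌊4.1828/1⌋ = 4.
Subsquare (5′×2.5′, letters a–x): lon ⌊1.7307/0.0833333⌋ = 20 → u; lat ⌊0.1828/0.0416667⌋ = 4 → e.

NJ84ue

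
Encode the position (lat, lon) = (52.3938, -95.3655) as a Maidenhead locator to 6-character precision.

Offset from 180°W / 90°S: lon 84.6345°, lat 142.3938°.
Field: 84.6345/20 → 4 → E, 142.3938/10 → 14 → O; chars EO.
Square: 4.6345/2 → 2, 2.3938/1 → 2; chars 22.
Subsquare: 0.6345/0.0833333 → 7 → h, 0.3938/0.0416667 → 9 → j; chars hj.

EO22hj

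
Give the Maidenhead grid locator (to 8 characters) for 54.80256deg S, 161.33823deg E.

Add 180° to longitude and 90° to latitude: 341.33823, 35.19744.
Field: 341.33823/20 → 17 → R, 35.19744/10 → 3 → D; chars RD.
Square: 1.33823/2 → 0, 5.19744/1 → 5; chars 05.
Subsquare: 1.33823/0.0833333 → 16 → q, 0.19744/0.0416667 → 4 → e; chars qe.
Extended square: 0.00490/0.00833333 → 0, 0.03077/0.00416667 → 7; chars 07.

RD05qe07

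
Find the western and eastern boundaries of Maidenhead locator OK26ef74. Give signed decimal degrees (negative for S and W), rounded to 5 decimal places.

104.39167, 104.40000

Field O=14, K=10: +14·20° lon, +10·10° lat → SW at lon 100°, lat 10°.
Square 2, 6: +2·2° lon, +6·1° lat → SW at lon 104°, lat 16°.
Subsquare e=4, f=5: +4·0.0833333° lon, +5·0.0416667° lat → SW at lon 104.333°, lat 16.2083°.
Extended square 7, 4: +7·0.00833333° lon, +4·0.00416667° lat → SW at lon 104.392°, lat 16.225°.
Cell spans 0.00833333° lon × 0.00416667° lat.
west 104.39167, east 104.40000.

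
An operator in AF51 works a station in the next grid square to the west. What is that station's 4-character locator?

AF41

Longitude square 5; −1 → 4.
The latitude characters are unchanged.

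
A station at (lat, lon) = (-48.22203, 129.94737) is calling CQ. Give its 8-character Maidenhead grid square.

Shift to the Maidenhead origin (180°W, 90°S): lon 309.94737, lat 41.77797.
Field: 309.94737/20 → 15 → P, 41.77797/10 → 4 → E; chars PE.
Square: 9.94737/2 → 4, 1.77797/1 → 1; chars 41.
Subsquare: 1.94737/0.0833333 → 23 → x, 0.77797/0.0416667 → 18 → s; chars xs.
Extended square: 0.03070/0.00833333 → 3, 0.02797/0.00416667 → 6; chars 36.

PE41xs36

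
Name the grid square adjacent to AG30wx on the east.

Longitude subsquare w = 22; +1 → 23 = x.
The latitude characters are unchanged.

AG30xx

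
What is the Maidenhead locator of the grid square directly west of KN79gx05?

KN79fx95

Longitude extended square 0; −1 → -1, wraps to 9, carry into subsquare.
Longitude subsquare g = 6; −1 → 5 = f.
The latitude characters are unchanged.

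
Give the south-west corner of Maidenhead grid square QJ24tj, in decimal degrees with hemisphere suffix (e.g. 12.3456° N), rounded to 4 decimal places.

4.3750° N, 145.5833° E

Field Q=16, J=9: +16·20° lon, +9·10° lat → SW at lon 140°, lat 0°.
Square 2, 4: +2·2° lon, +4·1° lat → SW at lon 144°, lat 4°.
Subsquare t=19, j=9: +19·0.0833333° lon, +9·0.0416667° lat → SW at lon 145.583°, lat 4.375°.
latitude 4.3750° N, longitude 145.5833° E.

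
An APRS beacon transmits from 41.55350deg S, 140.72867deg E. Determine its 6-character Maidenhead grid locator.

QE08ik

Shift to the Maidenhead origin (180°W, 90°S): lon 320.7287, lat 48.4465.
Field: lon ⌊320.7287/20⌋ = 16 → Q; lat ⌊48.4465/10⌋ = 4 → E.
Square: lon ⌊0.7287/2⌋ = 0; lat ⌊8.4465/1⌋ = 8.
Subsquare: lon ⌊0.7287/0.0833333⌋ = 8 → i; lat ⌊0.4465/0.0416667⌋ = 10 → k.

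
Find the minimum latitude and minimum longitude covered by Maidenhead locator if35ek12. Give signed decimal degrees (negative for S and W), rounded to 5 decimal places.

Field I=8, F=5: +8·20° lon, +5·10° lat → SW at lon -20°, lat -40°.
Square 3, 5: +3·2° lon, +5·1° lat → SW at lon -14°, lat -35°.
Subsquare e=4, k=10: +4·0.0833333° lon, +10·0.0416667° lat → SW at lon -13.6667°, lat -34.5833°.
Extended square 1, 2: +1·0.00833333° lon, +2·0.00416667° lat → SW at lon -13.6583°, lat -34.575°.
latitude -34.57500, longitude -13.65833.

-34.57500, -13.65833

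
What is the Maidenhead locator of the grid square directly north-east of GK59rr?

Longitude subsquare r = 17; +1 → 18 = s.
Latitude subsquare r = 17; +1 → 18 = s.

GK59ss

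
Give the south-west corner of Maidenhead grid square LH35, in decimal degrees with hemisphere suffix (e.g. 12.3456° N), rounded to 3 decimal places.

15.000° S, 46.000° E

Field L=11, H=7: +11·20° lon, +7·10° lat → SW at lon 40°, lat -20°.
Square 3, 5: +3·2° lon, +5·1° lat → SW at lon 46°, lat -15°.
latitude 15.000° S, longitude 46.000° E.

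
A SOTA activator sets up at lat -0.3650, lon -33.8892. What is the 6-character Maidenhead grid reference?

HI39bp

Offset from 180°W / 90°S: lon 146.1108°, lat 89.6350°.
Field: lon ⌊146.1108/20⌋ = 7 → H; lat ⌊89.6350/10⌋ = 8 → I.
Square: lon ⌊6.1108/2⌋ = 3; lat ⌊9.6350/1⌋ = 9.
Subsquare: lon ⌊0.1108/0.0833333⌋ = 1 → b; lat ⌊0.6350/0.0416667⌋ = 15 → p.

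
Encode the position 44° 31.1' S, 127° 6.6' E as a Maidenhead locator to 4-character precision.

PE35

Offset from 180°W / 90°S: lon 307.11°, lat 45.48°.
Field (20°×10°, letters A–R): lon ⌊307.11/20⌋ = 15 → P; lat ⌊45.48/10⌋ = 4 → E.
Square (2°×1°, digits 0–9): lon ⌊7.11/2⌋ = 3; lat ⌊5.48/1⌋ = 5.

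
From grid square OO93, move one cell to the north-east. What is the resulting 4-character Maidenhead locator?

Longitude square 9; +1 → 10, wraps to 0, carry into field.
Longitude field O = 14; +1 → 15 = P.
Latitude square 3; +1 → 4.

PO04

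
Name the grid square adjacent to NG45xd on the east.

Longitude subsquare x = 23; +1 → 24, wraps to 0 = a, carry into square.
Longitude square 4; +1 → 5.
The latitude characters are unchanged.

NG55ad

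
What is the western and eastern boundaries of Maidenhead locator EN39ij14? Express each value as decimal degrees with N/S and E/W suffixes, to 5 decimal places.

93.32500° W, 93.31667° W

Field E=4, N=13: +4·20° lon, +13·10° lat → SW at lon -100°, lat 40°.
Square 3, 9: +3·2° lon, +9·1° lat → SW at lon -94°, lat 49°.
Subsquare i=8, j=9: +8·0.0833333° lon, +9·0.0416667° lat → SW at lon -93.3333°, lat 49.375°.
Extended square 1, 4: +1·0.00833333° lon, +4·0.00416667° lat → SW at lon -93.325°, lat 49.3917°.
Cell spans 0.00833333° lon × 0.00416667° lat.
west 93.32500° W, east 93.31667° W.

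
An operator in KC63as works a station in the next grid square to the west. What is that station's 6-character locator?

KC53xs

Longitude subsquare a = 0; −1 → -1, wraps to 23 = x, carry into square.
Longitude square 6; −1 → 5.
The latitude characters are unchanged.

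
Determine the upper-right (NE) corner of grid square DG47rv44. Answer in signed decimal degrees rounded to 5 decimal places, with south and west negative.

-22.10417, -110.54167

Field D=3, G=6: +3·20° lon, +6·10° lat → SW at lon -120°, lat -30°.
Square 4, 7: +4·2° lon, +7·1° lat → SW at lon -112°, lat -23°.
Subsquare r=17, v=21: +17·0.0833333° lon, +21·0.0416667° lat → SW at lon -110.583°, lat -22.125°.
Extended square 4, 4: +4·0.00833333° lon, +4·0.00416667° lat → SW at lon -110.55°, lat -22.1083°.
Cell spans 0.00833333° lon × 0.00416667° lat. NE corner is SW corner plus one full cell.
latitude -22.10417, longitude -110.54167.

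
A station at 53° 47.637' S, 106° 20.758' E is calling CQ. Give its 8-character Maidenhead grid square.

OD36ee19

Shift to the Maidenhead origin (180°W, 90°S): lon 286.34597, lat 36.20605.
Field (20°×10°, letters A–R): lon ⌊286.34597/20⌋ = 14 → O; lat ⌊36.20605/10⌋ = 3 → D.
Square (2°×1°, digits 0–9): lon ⌊6.34597/2⌋ = 3; lat ⌊6.20605/1⌋ = 6.
Subsquare (5′×2.5′, letters a–x): lon ⌊0.34597/0.0833333⌋ = 4 → e; lat ⌊0.20605/0.0416667⌋ = 4 → e.
Extended square (30″×15″, digits 0–9): lon ⌊0.01263/0.00833333⌋ = 1; lat ⌊0.03938/0.00416667⌋ = 9.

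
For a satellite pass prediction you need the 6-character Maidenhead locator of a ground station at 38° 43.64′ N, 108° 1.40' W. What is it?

DM58xr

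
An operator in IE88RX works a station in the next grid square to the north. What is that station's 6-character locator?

IE89ra

Latitude subsquare x = 23; +1 → 24, wraps to 0 = a, carry into square.
Latitude square 8; +1 → 9.
The longitude characters are unchanged.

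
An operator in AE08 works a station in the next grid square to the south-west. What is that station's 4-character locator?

Longitude square 0; −1 → -1, wraps to 9, carry into field.
Longitude field A = 0; −1 → -1, wraps to 17 = R, wrapping around the antimeridian.
Latitude square 8; −1 → 7.

RE97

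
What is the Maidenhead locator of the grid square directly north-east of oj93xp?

PJ03aq

Longitude subsquare x = 23; +1 → 24, wraps to 0 = a, carry into square.
Longitude square 9; +1 → 10, wraps to 0, carry into field.
Longitude field O = 14; +1 → 15 = P.
Latitude subsquare p = 15; +1 → 16 = q.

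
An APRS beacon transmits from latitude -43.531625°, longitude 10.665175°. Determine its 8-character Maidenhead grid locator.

JE56hl92

Add 180° to longitude and 90° to latitude: 190.66518, 46.46838.
Field (20°×10°, letters A–R): lon ⌊190.66518/20⌋ = 9 → J; lat ⌊46.46838/10⌋ = 4 → E.
Square (2°×1°, digits 0–9): lon ⌊10.66518/2⌋ = 5; lat ⌊6.46838/1⌋ = 6.
Subsquare (5′×2.5′, letters a–x): lon ⌊0.66518/0.0833333⌋ = 7 → h; lat ⌊0.46838/0.0416667⌋ = 11 → l.
Extended square (30″×15″, digits 0–9): lon ⌊0.08184/0.00833333⌋ = 9; lat ⌊0.01004/0.00416667⌋ = 2.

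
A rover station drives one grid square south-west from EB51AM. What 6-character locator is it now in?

EB41xl

Longitude subsquare a = 0; −1 → -1, wraps to 23 = x, carry into square.
Longitude square 5; −1 → 4.
Latitude subsquare m = 12; −1 → 11 = l.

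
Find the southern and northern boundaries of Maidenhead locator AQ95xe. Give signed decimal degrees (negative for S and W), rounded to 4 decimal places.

Field A=0, Q=16: +0·20° lon, +16·10° lat → SW at lon -180°, lat 70°.
Square 9, 5: +9·2° lon, +5·1° lat → SW at lon -162°, lat 75°.
Subsquare x=23, e=4: +23·0.0833333° lon, +4·0.0416667° lat → SW at lon -160.083°, lat 75.1667°.
Cell spans 0.0833333° lon × 0.0416667° lat.
south 75.1667, north 75.2083.

75.1667, 75.2083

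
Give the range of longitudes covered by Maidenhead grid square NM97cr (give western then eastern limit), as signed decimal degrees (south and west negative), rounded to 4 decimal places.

98.1667, 98.2500

Field N=13, M=12: +13·20° lon, +12·10° lat → SW at lon 80°, lat 30°.
Square 9, 7: +9·2° lon, +7·1° lat → SW at lon 98°, lat 37°.
Subsquare c=2, r=17: +2·0.0833333° lon, +17·0.0416667° lat → SW at lon 98.1667°, lat 37.7083°.
Cell spans 0.0833333° lon × 0.0416667° lat.
west 98.1667, east 98.2500.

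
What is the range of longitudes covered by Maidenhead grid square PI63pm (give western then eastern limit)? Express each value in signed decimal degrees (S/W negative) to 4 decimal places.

133.2500, 133.3333

Field P=15, I=8: +15·20° lon, +8·10° lat → SW at lon 120°, lat -10°.
Square 6, 3: +6·2° lon, +3·1° lat → SW at lon 132°, lat -7°.
Subsquare p=15, m=12: +15·0.0833333° lon, +12·0.0416667° lat → SW at lon 133.25°, lat -6.5°.
Cell spans 0.0833333° lon × 0.0416667° lat.
west 133.2500, east 133.3333.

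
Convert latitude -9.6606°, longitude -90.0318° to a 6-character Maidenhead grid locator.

EI40xi

Add 180° to longitude and 90° to latitude: 89.9682, 80.3394.
Field: 89.9682/20 → 4 → E, 80.3394/10 → 8 → I; chars EI.
Square: 9.9682/2 → 4, 0.3394/1 → 0; chars 40.
Subsquare: 1.9682/0.0833333 → 23 → x, 0.3394/0.0416667 → 8 → i; chars xi.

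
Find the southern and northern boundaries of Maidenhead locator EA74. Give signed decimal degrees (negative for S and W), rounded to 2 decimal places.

-86.00, -85.00

Field E=4, A=0: +4·20° lon, +0·10° lat → SW at lon -100°, lat -90°.
Square 7, 4: +7·2° lon, +4·1° lat → SW at lon -86°, lat -86°.
Cell spans 2° lon × 1° lat.
south -86.00, north -85.00.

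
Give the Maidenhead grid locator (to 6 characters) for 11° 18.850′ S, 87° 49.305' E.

NH38vq

Offset from 180°W / 90°S: lon 267.8218°, lat 78.6858°.
Field: lon ⌊267.8218/20⌋ = 13 → N; lat ⌊78.6858/10⌋ = 7 → H.
Square: lon ⌊7.8218/2⌋ = 3; lat ⌊8.6858/1⌋ = 8.
Subsquare: lon ⌊1.8218/0.0833333⌋ = 21 → v; lat ⌊0.6858/0.0416667⌋ = 16 → q.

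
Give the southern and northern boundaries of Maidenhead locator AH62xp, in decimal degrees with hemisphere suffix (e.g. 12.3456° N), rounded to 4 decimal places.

17.3750° S, 17.3333° S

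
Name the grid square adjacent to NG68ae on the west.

NG58xe

Longitude subsquare a = 0; −1 → -1, wraps to 23 = x, carry into square.
Longitude square 6; −1 → 5.
The latitude characters are unchanged.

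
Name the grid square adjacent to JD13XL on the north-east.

JD23am

Longitude subsquare x = 23; +1 → 24, wraps to 0 = a, carry into square.
Longitude square 1; +1 → 2.
Latitude subsquare l = 11; +1 → 12 = m.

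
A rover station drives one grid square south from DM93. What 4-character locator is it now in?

DM92

Latitude square 3; −1 → 2.
The longitude characters are unchanged.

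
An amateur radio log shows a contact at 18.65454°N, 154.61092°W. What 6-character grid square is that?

Add 180° to longitude and 90° to latitude: 25.3891, 108.6545.
Field: lon ⌊25.3891/20⌋ = 1 → B; lat ⌊108.6545/10⌋ = 10 → K.
Square: lon ⌊5.3891/2⌋ = 2; lat ⌊8.6545/1⌋ = 8.
Subsquare: lon ⌊1.3891/0.0833333⌋ = 16 → q; lat ⌊0.6545/0.0416667⌋ = 15 → p.

BK28qp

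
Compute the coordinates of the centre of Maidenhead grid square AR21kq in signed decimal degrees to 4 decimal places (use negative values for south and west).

81.6875, -175.1250

Field A=0, R=17: +0·20° lon, +17·10° lat → SW at lon -180°, lat 80°.
Square 2, 1: +2·2° lon, +1·1° lat → SW at lon -176°, lat 81°.
Subsquare k=10, q=16: +10·0.0833333° lon, +16·0.0416667° lat → SW at lon -175.167°, lat 81.6667°.
Cell spans 0.0833333° lon × 0.0416667° lat. Centre is SW corner plus half of each.
latitude 81.6875, longitude -175.1250.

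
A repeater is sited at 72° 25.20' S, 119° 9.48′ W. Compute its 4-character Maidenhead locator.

DB07

Add 180° to longitude and 90° to latitude: 60.84, 17.58.
Field: lon ⌊60.84/20⌋ = 3 → D; lat ⌊17.58/10⌋ = 1 → B.
Square: lon ⌊0.84/2⌋ = 0; lat ⌊7.58/1⌋ = 7.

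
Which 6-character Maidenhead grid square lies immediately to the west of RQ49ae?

RQ39xe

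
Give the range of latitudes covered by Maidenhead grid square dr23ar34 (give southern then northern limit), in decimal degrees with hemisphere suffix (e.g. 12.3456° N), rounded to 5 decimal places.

Field D=3, R=17: +3·20° lon, +17·10° lat → SW at lon -120°, lat 80°.
Square 2, 3: +2·2° lon, +3·1° lat → SW at lon -116°, lat 83°.
Subsquare a=0, r=17: +0·0.0833333° lon, +17·0.0416667° lat → SW at lon -116°, lat 83.7083°.
Extended square 3, 4: +3·0.00833333° lon, +4·0.00416667° lat → SW at lon -115.975°, lat 83.725°.
Cell spans 0.00833333° lon × 0.00416667° lat.
south 83.72500° N, north 83.72917° N.

83.72500° N, 83.72917° N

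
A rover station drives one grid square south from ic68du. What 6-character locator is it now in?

IC68dt

Latitude subsquare u = 20; −1 → 19 = t.
The longitude characters are unchanged.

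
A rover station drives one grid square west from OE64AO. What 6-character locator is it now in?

OE54xo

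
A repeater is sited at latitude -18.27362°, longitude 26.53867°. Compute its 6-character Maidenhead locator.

Shift to the Maidenhead origin (180°W, 90°S): lon 206.5387, lat 71.7264.
Field (20°×10°, letters A–R): 206.5387/20 → 10 → K, 71.7264/10 → 7 → H; chars KH.
Square (2°×1°, digits 0–9): 6.5387/2 → 3, 1.7264/1 → 1; chars 31.
Subsquare (5′×2.5′, letters a–x): 0.5387/0.0833333 → 6 → g, 0.7264/0.0416667 → 17 → r; chars gr.

KH31gr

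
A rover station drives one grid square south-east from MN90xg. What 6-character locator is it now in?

NN00af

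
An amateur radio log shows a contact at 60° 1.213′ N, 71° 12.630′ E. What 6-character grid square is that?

Shift to the Maidenhead origin (180°W, 90°S): lon 251.2105, lat 150.0202.
Field: lon ⌊251.2105/20⌋ = 12 → M; lat ⌊150.0202/10⌋ = 15 → P.
Square: lon ⌊11.2105/2⌋ = 5; lat ⌊0.0202/1⌋ = 0.
Subsquare: lon ⌊1.2105/0.0833333⌋ = 14 → o; lat ⌊0.0202/0.0416667⌋ = 0 → a.

MP50oa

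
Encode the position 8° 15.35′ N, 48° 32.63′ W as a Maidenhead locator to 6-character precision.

GJ58rg

Add 180° to longitude and 90° to latitude: 131.4562, 98.2558.
Field: 131.4562/20 → 6 → G, 98.2558/10 → 9 → J; chars GJ.
Square: 11.4562/2 → 5, 8.2558/1 → 8; chars 58.
Subsquare: 1.4562/0.0833333 → 17 → r, 0.2558/0.0416667 → 6 → g; chars rg.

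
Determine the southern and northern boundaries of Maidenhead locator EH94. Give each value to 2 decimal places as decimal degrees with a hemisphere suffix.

16.00° S, 15.00° S

Field E=4, H=7: +4·20° lon, +7·10° lat → SW at lon -100°, lat -20°.
Square 9, 4: +9·2° lon, +4·1° lat → SW at lon -82°, lat -16°.
Cell spans 2° lon × 1° lat.
south 16.00° S, north 15.00° S.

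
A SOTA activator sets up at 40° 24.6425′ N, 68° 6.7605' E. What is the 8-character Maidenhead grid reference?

MN40bj38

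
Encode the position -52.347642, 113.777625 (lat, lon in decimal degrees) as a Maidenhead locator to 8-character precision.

OD67vp36

Add 180° to longitude and 90° to latitude: 293.77763, 37.65236.
Field: lon ⌊293.77763/20⌋ = 14 → O; lat ⌊37.65236/10⌋ = 3 → D.
Square: lon ⌊13.77763/2⌋ = 6; lat ⌊7.65236/1⌋ = 7.
Subsquare: lon ⌊1.77763/0.0833333⌋ = 21 → v; lat ⌊0.65236/0.0416667⌋ = 15 → p.
Extended square: lon ⌊0.02763/0.00833333⌋ = 3; lat ⌊0.02736/0.00416667⌋ = 6.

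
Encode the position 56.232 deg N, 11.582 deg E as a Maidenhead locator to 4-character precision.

JO56

Add 180° to longitude and 90° to latitude: 191.58, 146.23.
Field: 191.58/20 → 9 → J, 146.23/10 → 14 → O; chars JO.
Square: 11.58/2 → 5, 6.23/1 → 6; chars 56.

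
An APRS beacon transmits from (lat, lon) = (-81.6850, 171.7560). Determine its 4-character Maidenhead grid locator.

RA58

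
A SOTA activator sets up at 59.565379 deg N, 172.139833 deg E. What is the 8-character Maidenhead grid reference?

Offset from 180°W / 90°S: lon 352.13983°, lat 149.56538°.
Field: lon ⌊352.13983/20⌋ = 17 → R; lat ⌊149.56538/10⌋ = 14 → O.
Square: lon ⌊12.13983/2⌋ = 6; lat ⌊9.56538/1⌋ = 9.
Subsquare: lon ⌊0.13983/0.0833333⌋ = 1 → b; lat ⌊0.56538/0.0416667⌋ = 13 → n.
Extended square: lon ⌊0.05650/0.00833333⌋ = 6; lat ⌊0.02371/0.00416667⌋ = 5.

RO69bn65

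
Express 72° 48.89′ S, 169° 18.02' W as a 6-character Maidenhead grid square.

Add 180° to longitude and 90° to latitude: 10.6997, 17.1852.
Field: lon ⌊10.6997/20⌋ = 0 → A; lat ⌊17.1852/10⌋ = 1 → B.
Square: lon ⌊10.6997/2⌋ = 5; lat ⌊7.1852/1⌋ = 7.
Subsquare: lon ⌊0.6997/0.0833333⌋ = 8 → i; lat ⌊0.1852/0.0416667⌋ = 4 → e.

AB57ie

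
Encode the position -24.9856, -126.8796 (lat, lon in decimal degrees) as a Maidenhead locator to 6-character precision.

CG65na

Shift to the Maidenhead origin (180°W, 90°S): lon 53.1204, lat 65.0144.
Field (20°×10°, letters A–R): 53.1204/20 → 2 → C, 65.0144/10 → 6 → G; chars CG.
Square (2°×1°, digits 0–9): 13.1204/2 → 6, 5.0144/1 → 5; chars 65.
Subsquare (5′×2.5′, letters a–x): 1.1204/0.0833333 → 13 → n, 0.0144/0.0416667 → 0 → a; chars na.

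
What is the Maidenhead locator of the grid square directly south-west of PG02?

OG91

Longitude square 0; −1 → -1, wraps to 9, carry into field.
Longitude field P = 15; −1 → 14 = O.
Latitude square 2; −1 → 1.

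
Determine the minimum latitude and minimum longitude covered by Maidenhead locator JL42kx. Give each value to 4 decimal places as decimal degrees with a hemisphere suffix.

Field J=9, L=11: +9·20° lon, +11·10° lat → SW at lon 0°, lat 20°.
Square 4, 2: +4·2° lon, +2·1° lat → SW at lon 8°, lat 22°.
Subsquare k=10, x=23: +10·0.0833333° lon, +23·0.0416667° lat → SW at lon 8.83333°, lat 22.9583°.
latitude 22.9583° N, longitude 8.8333° E.

22.9583° N, 8.8333° E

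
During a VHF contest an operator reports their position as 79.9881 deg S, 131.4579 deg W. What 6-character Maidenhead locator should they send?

CB40ga

Offset from 180°W / 90°S: lon 48.5421°, lat 10.0119°.
Field (20°×10°, letters A–R): lon ⌊48.5421/20⌋ = 2 → C; lat ⌊10.0119/10⌋ = 1 → B.
Square (2°×1°, digits 0–9): lon ⌊8.5421/2⌋ = 4; lat ⌊0.0119/1⌋ = 0.
Subsquare (5′×2.5′, letters a–x): lon ⌊0.5421/0.0833333⌋ = 6 → g; lat ⌊0.0119/0.0416667⌋ = 0 → a.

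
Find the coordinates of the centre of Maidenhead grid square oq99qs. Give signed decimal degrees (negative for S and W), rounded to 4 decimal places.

Field O=14, Q=16: +14·20° lon, +16·10° lat → SW at lon 100°, lat 70°.
Square 9, 9: +9·2° lon, +9·1° lat → SW at lon 118°, lat 79°.
Subsquare q=16, s=18: +16·0.0833333° lon, +18·0.0416667° lat → SW at lon 119.333°, lat 79.75°.
Cell spans 0.0833333° lon × 0.0416667° lat. Centre is SW corner plus half of each.
latitude 79.7708, longitude 119.3750.

79.7708, 119.3750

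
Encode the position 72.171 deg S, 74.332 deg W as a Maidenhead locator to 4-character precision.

FB27

Add 180° to longitude and 90° to latitude: 105.67, 17.83.
Field: 105.67/20 → 5 → F, 17.83/10 → 1 → B; chars FB.
Square: 5.67/2 → 2, 7.83/1 → 7; chars 27.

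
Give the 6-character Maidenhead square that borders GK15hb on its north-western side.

Longitude subsquare h = 7; −1 → 6 = g.
Latitude subsquare b = 1; +1 → 2 = c.

GK15gc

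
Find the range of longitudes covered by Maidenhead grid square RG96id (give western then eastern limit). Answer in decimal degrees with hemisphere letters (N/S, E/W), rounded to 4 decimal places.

178.6667° E, 178.7500° E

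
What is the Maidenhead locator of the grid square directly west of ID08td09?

Longitude extended square 0; −1 → -1, wraps to 9, carry into subsquare.
Longitude subsquare t = 19; −1 → 18 = s.
The latitude characters are unchanged.

ID08sd99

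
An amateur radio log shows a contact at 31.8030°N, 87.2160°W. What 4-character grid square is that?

EM61

Add 180° to longitude and 90° to latitude: 92.78, 121.80.
Field: 92.78/20 → 4 → E, 121.80/10 → 12 → M; chars EM.
Square: 12.78/2 → 6, 1.80/1 → 1; chars 61.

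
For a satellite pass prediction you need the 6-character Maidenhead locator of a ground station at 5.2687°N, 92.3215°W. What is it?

EJ35ug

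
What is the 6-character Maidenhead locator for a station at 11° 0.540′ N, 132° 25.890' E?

Shift to the Maidenhead origin (180°W, 90°S): lon 312.4315, lat 101.0090.
Field: lon ⌊312.4315/20⌋ = 15 → P; lat ⌊101.0090/10⌋ = 10 → K.
Square: lon ⌊12.4315/2⌋ = 6; lat ⌊1.0090/1⌋ = 1.
Subsquare: lon ⌊0.4315/0.0833333⌋ = 5 → f; lat ⌊0.0090/0.0416667⌋ = 0 → a.

PK61fa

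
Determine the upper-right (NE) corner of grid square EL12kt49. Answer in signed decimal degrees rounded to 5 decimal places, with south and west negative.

Field E=4, L=11: +4·20° lon, +11·10° lat → SW at lon -100°, lat 20°.
Square 1, 2: +1·2° lon, +2·1° lat → SW at lon -98°, lat 22°.
Subsquare k=10, t=19: +10·0.0833333° lon, +19·0.0416667° lat → SW at lon -97.1667°, lat 22.7917°.
Extended square 4, 9: +4·0.00833333° lon, +9·0.00416667° lat → SW at lon -97.1333°, lat 22.8292°.
Cell spans 0.00833333° lon × 0.00416667° lat. NE corner is SW corner plus one full cell.
latitude 22.83333, longitude -97.12500.

22.83333, -97.12500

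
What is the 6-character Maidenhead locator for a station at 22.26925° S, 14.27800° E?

Add 180° to longitude and 90° to latitude: 194.2780, 67.7308.
Field: lon ⌊194.2780/20⌋ = 9 → J; lat ⌊67.7308/10⌋ = 6 → G.
Square: lon ⌊14.2780/2⌋ = 7; lat ⌊7.7308/1⌋ = 7.
Subsquare: lon ⌊0.2780/0.0833333⌋ = 3 → d; lat ⌊0.7308/0.0416667⌋ = 17 → r.

JG77dr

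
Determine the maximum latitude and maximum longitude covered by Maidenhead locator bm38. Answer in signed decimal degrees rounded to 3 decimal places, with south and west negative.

39.000, -152.000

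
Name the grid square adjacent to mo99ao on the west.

MO89xo

Longitude subsquare a = 0; −1 → -1, wraps to 23 = x, carry into square.
Longitude square 9; −1 → 8.
The latitude characters are unchanged.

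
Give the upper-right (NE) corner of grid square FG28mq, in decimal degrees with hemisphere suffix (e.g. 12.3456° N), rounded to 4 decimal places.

Field F=5, G=6: +5·20° lon, +6·10° lat → SW at lon -80°, lat -30°.
Square 2, 8: +2·2° lon, +8·1° lat → SW at lon -76°, lat -22°.
Subsquare m=12, q=16: +12·0.0833333° lon, +16·0.0416667° lat → SW at lon -75°, lat -21.3333°.
Cell spans 0.0833333° lon × 0.0416667° lat. NE corner is SW corner plus one full cell.
latitude 21.2917° S, longitude 74.9167° W.

21.2917° S, 74.9167° W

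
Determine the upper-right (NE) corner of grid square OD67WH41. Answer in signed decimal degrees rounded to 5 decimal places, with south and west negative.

Field O=14, D=3: +14·20° lon, +3·10° lat → SW at lon 100°, lat -60°.
Square 6, 7: +6·2° lon, +7·1° lat → SW at lon 112°, lat -53°.
Subsquare w=22, h=7: +22·0.0833333° lon, +7·0.0416667° lat → SW at lon 113.833°, lat -52.7083°.
Extended square 4, 1: +4·0.00833333° lon, +1·0.00416667° lat → SW at lon 113.867°, lat -52.7042°.
Cell spans 0.00833333° lon × 0.00416667° lat. NE corner is SW corner plus one full cell.
latitude -52.70000, longitude 113.87500.

-52.70000, 113.87500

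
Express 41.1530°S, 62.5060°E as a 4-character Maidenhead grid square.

Add 180° to longitude and 90° to latitude: 242.51, 48.85.
Field (20°×10°, letters A–R): lon ⌊242.51/20⌋ = 12 → M; lat ⌊48.85/10⌋ = 4 → E.
Square (2°×1°, digits 0–9): lon ⌊2.51/2⌋ = 1; lat ⌊8.85/1⌋ = 8.

ME18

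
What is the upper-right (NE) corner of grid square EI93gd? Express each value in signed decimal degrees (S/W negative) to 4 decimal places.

Field E=4, I=8: +4·20° lon, +8·10° lat → SW at lon -100°, lat -10°.
Square 9, 3: +9·2° lon, +3·1° lat → SW at lon -82°, lat -7°.
Subsquare g=6, d=3: +6·0.0833333° lon, +3·0.0416667° lat → SW at lon -81.5°, lat -6.875°.
Cell spans 0.0833333° lon × 0.0416667° lat. NE corner is SW corner plus one full cell.
latitude -6.8333, longitude -81.4167.

-6.8333, -81.4167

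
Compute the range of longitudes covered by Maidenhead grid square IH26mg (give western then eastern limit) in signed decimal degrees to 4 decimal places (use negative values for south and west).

-15.0000, -14.9167

Field I=8, H=7: +8·20° lon, +7·10° lat → SW at lon -20°, lat -20°.
Square 2, 6: +2·2° lon, +6·1° lat → SW at lon -16°, lat -14°.
Subsquare m=12, g=6: +12·0.0833333° lon, +6·0.0416667° lat → SW at lon -15°, lat -13.75°.
Cell spans 0.0833333° lon × 0.0416667° lat.
west -15.0000, east -14.9167.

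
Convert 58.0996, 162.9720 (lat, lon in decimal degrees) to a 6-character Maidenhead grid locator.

RO18lc

Offset from 180°W / 90°S: lon 342.9720°, lat 148.0996°.
Field: 342.9720/20 → 17 → R, 148.0996/10 → 14 → O; chars RO.
Square: 2.9720/2 → 1, 8.0996/1 → 8; chars 18.
Subsquare: 0.9720/0.0833333 → 11 → l, 0.0996/0.0416667 → 2 → c; chars lc.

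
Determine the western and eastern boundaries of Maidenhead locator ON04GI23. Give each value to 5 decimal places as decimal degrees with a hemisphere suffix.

100.51667° E, 100.52500° E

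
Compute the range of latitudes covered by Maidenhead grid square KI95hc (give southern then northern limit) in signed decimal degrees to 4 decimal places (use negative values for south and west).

Field K=10, I=8: +10·20° lon, +8·10° lat → SW at lon 20°, lat -10°.
Square 9, 5: +9·2° lon, +5·1° lat → SW at lon 38°, lat -5°.
Subsquare h=7, c=2: +7·0.0833333° lon, +2·0.0416667° lat → SW at lon 38.5833°, lat -4.91667°.
Cell spans 0.0833333° lon × 0.0416667° lat.
south -4.9167, north -4.8750.

-4.9167, -4.8750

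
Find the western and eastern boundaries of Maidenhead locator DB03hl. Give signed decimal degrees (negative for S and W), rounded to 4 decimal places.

Field D=3, B=1: +3·20° lon, +1·10° lat → SW at lon -120°, lat -80°.
Square 0, 3: +0·2° lon, +3·1° lat → SW at lon -120°, lat -77°.
Subsquare h=7, l=11: +7·0.0833333° lon, +11·0.0416667° lat → SW at lon -119.417°, lat -76.5417°.
Cell spans 0.0833333° lon × 0.0416667° lat.
west -119.4167, east -119.3333.

-119.4167, -119.3333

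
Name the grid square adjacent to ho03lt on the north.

Latitude subsquare t = 19; +1 → 20 = u.
The longitude characters are unchanged.

HO03lu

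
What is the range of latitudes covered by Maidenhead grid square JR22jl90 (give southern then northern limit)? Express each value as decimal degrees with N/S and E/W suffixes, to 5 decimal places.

82.45833° N, 82.46250° N

Field J=9, R=17: +9·20° lon, +17·10° lat → SW at lon 0°, lat 80°.
Square 2, 2: +2·2° lon, +2·1° lat → SW at lon 4°, lat 82°.
Subsquare j=9, l=11: +9·0.0833333° lon, +11·0.0416667° lat → SW at lon 4.75°, lat 82.4583°.
Extended square 9, 0: +9·0.00833333° lon, +0·0.00416667° lat → SW at lon 4.825°, lat 82.4583°.
Cell spans 0.00833333° lon × 0.00416667° lat.
south 82.45833° N, north 82.46250° N.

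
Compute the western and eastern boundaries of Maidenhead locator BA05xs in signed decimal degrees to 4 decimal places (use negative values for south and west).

Field B=1, A=0: +1·20° lon, +0·10° lat → SW at lon -160°, lat -90°.
Square 0, 5: +0·2° lon, +5·1° lat → SW at lon -160°, lat -85°.
Subsquare x=23, s=18: +23·0.0833333° lon, +18·0.0416667° lat → SW at lon -158.083°, lat -84.25°.
Cell spans 0.0833333° lon × 0.0416667° lat.
west -158.0833, east -158.0000.

-158.0833, -158.0000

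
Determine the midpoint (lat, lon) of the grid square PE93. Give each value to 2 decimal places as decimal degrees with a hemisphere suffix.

46.50° S, 139.00° E

Field P=15, E=4: +15·20° lon, +4·10° lat → SW at lon 120°, lat -50°.
Square 9, 3: +9·2° lon, +3·1° lat → SW at lon 138°, lat -47°.
Cell spans 2° lon × 1° lat. Centre is SW corner plus half of each.
latitude 46.50° S, longitude 139.00° E.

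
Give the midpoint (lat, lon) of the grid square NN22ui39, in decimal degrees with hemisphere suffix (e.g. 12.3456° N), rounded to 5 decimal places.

42.37292° N, 85.69583° E

Field N=13, N=13: +13·20° lon, +13·10° lat → SW at lon 80°, lat 40°.
Square 2, 2: +2·2° lon, +2·1° lat → SW at lon 84°, lat 42°.
Subsquare u=20, i=8: +20·0.0833333° lon, +8·0.0416667° lat → SW at lon 85.6667°, lat 42.3333°.
Extended square 3, 9: +3·0.00833333° lon, +9·0.00416667° lat → SW at lon 85.6917°, lat 42.3708°.
Cell spans 0.00833333° lon × 0.00416667° lat. Centre is SW corner plus half of each.
latitude 42.37292° N, longitude 85.69583° E.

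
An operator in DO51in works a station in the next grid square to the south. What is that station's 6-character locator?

Latitude subsquare n = 13; −1 → 12 = m.
The longitude characters are unchanged.

DO51im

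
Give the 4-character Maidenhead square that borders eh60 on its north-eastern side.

EH71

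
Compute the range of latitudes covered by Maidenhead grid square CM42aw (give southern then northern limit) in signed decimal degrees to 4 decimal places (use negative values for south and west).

Field C=2, M=12: +2·20° lon, +12·10° lat → SW at lon -140°, lat 30°.
Square 4, 2: +4·2° lon, +2·1° lat → SW at lon -132°, lat 32°.
Subsquare a=0, w=22: +0·0.0833333° lon, +22·0.0416667° lat → SW at lon -132°, lat 32.9167°.
Cell spans 0.0833333° lon × 0.0416667° lat.
south 32.9167, north 32.9583.

32.9167, 32.9583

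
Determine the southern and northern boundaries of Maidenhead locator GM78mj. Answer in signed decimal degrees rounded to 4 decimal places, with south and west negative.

Field G=6, M=12: +6·20° lon, +12·10° lat → SW at lon -60°, lat 30°.
Square 7, 8: +7·2° lon, +8·1° lat → SW at lon -46°, lat 38°.
Subsquare m=12, j=9: +12·0.0833333° lon, +9·0.0416667° lat → SW at lon -45°, lat 38.375°.
Cell spans 0.0833333° lon × 0.0416667° lat.
south 38.3750, north 38.4167.

38.3750, 38.4167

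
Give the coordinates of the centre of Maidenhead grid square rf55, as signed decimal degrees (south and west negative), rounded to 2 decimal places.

-34.50, 171.00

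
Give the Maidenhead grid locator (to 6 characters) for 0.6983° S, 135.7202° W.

CI29dh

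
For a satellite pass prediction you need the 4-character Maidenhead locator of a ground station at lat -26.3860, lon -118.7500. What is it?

DG03

Shift to the Maidenhead origin (180°W, 90°S): lon 61.25, lat 63.61.
Field: 61.25/20 → 3 → D, 63.61/10 → 6 → G; chars DG.
Square: 1.25/2 → 0, 3.61/1 → 3; chars 03.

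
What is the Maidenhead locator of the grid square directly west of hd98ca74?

Longitude extended square 7; −1 → 6.
The latitude characters are unchanged.

HD98ca64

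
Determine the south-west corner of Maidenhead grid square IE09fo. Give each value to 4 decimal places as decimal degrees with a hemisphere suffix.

40.4167° S, 19.5833° W

Field I=8, E=4: +8·20° lon, +4·10° lat → SW at lon -20°, lat -50°.
Square 0, 9: +0·2° lon, +9·1° lat → SW at lon -20°, lat -41°.
Subsquare f=5, o=14: +5·0.0833333° lon, +14·0.0416667° lat → SW at lon -19.5833°, lat -40.4167°.
latitude 40.4167° S, longitude 19.5833° W.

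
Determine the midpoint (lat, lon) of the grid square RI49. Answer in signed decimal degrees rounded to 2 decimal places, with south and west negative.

-0.50, 169.00

Field R=17, I=8: +17·20° lon, +8·10° lat → SW at lon 160°, lat -10°.
Square 4, 9: +4·2° lon, +9·1° lat → SW at lon 168°, lat -1°.
Cell spans 2° lon × 1° lat. Centre is SW corner plus half of each.
latitude -0.50, longitude 169.00.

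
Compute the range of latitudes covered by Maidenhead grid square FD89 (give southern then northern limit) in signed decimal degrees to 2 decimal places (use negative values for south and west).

-51.00, -50.00

Field F=5, D=3: +5·20° lon, +3·10° lat → SW at lon -80°, lat -60°.
Square 8, 9: +8·2° lon, +9·1° lat → SW at lon -64°, lat -51°.
Cell spans 2° lon × 1° lat.
south -51.00, north -50.00.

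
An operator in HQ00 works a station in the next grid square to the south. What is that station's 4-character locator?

HP09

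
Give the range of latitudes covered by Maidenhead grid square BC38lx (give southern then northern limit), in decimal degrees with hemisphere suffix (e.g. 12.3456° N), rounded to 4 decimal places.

Field B=1, C=2: +1·20° lon, +2·10° lat → SW at lon -160°, lat -70°.
Square 3, 8: +3·2° lon, +8·1° lat → SW at lon -154°, lat -62°.
Subsquare l=11, x=23: +11·0.0833333° lon, +23·0.0416667° lat → SW at lon -153.083°, lat -61.0417°.
Cell spans 0.0833333° lon × 0.0416667° lat.
south 61.0417° S, north 61.0000° S.

61.0417° S, 61.0000° S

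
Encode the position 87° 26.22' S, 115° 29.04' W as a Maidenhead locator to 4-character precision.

DA22

Add 180° to longitude and 90° to latitude: 64.52, 2.56.
Field: 64.52/20 → 3 → D, 2.56/10 → 0 → A; chars DA.
Square: 4.52/2 → 2, 2.56/1 → 2; chars 22.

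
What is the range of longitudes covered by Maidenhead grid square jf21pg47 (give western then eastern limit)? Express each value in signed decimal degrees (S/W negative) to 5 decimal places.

Field J=9, F=5: +9·20° lon, +5·10° lat → SW at lon 0°, lat -40°.
Square 2, 1: +2·2° lon, +1·1° lat → SW at lon 4°, lat -39°.
Subsquare p=15, g=6: +15·0.0833333° lon, +6·0.0416667° lat → SW at lon 5.25°, lat -38.75°.
Extended square 4, 7: +4·0.00833333° lon, +7·0.00416667° lat → SW at lon 5.28333°, lat -38.7208°.
Cell spans 0.00833333° lon × 0.00416667° lat.
west 5.28333, east 5.29167.

5.28333, 5.29167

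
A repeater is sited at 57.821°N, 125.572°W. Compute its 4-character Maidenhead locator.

Add 180° to longitude and 90° to latitude: 54.43, 147.82.
Field: 54.43/20 → 2 → C, 147.82/10 → 14 → O; chars CO.
Square: 14.43/2 → 7, 7.82/1 → 7; chars 77.

CO77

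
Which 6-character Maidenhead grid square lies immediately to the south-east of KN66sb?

Longitude subsquare s = 18; +1 → 19 = t.
Latitude subsquare b = 1; −1 → 0 = a.

KN66ta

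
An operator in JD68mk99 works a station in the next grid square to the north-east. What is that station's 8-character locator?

JD68nl00

Longitude extended square 9; +1 → 10, wraps to 0, carry into subsquare.
Longitude subsquare m = 12; +1 → 13 = n.
Latitude extended square 9; +1 → 10, wraps to 0, carry into subsquare.
Latitude subsquare k = 10; +1 → 11 = l.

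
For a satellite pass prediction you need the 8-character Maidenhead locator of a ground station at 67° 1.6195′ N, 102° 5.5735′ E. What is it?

OP17ba16

Offset from 180°W / 90°S: lon 282.09289°, lat 157.02699°.
Field: lon ⌊282.09289/20⌋ = 14 → O; lat ⌊157.02699/10⌋ = 15 → P.
Square: lon ⌊2.09289/2⌋ = 1; lat ⌊7.02699/1⌋ = 7.
Subsquare: lon ⌊0.09289/0.0833333⌋ = 1 → b; lat ⌊0.02699/0.0416667⌋ = 0 → a.
Extended square: lon ⌊0.00956/0.00833333⌋ = 1; lat ⌊0.02699/0.00416667⌋ = 6.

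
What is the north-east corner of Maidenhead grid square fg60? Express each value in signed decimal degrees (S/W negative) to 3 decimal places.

Field F=5, G=6: +5·20° lon, +6·10° lat → SW at lon -80°, lat -30°.
Square 6, 0: +6·2° lon, +0·1° lat → SW at lon -68°, lat -30°.
Cell spans 2° lon × 1° lat. NE corner is SW corner plus one full cell.
latitude -29.000, longitude -66.000.

-29.000, -66.000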